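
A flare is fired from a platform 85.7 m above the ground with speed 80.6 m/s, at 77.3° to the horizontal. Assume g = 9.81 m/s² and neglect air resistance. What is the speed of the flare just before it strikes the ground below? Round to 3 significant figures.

v_x = 80.6 cos 77.3° = 17.72 m/s is unchanged throughout.
For the vertical component, v_y² = v_y0² + 2 g h = (78.63)² + 2×9.81×85.7 = 7864, so |v_y| = 88.68 m/s.
Impact speed = √(v_x² + v_y²) = √(314.0 + 7864) = 90.4 m/s.

90.4 m/s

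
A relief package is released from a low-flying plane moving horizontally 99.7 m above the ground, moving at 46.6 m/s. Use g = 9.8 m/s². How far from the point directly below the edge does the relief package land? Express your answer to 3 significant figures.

210 m

Initial vertical velocity is zero, so the fall time comes from h = ½ g t²: t = √(2 × 99.7 / 9.8) = 4.511 s.
Horizontal motion is uniform at 46.6 m/s, so x = 46.6 × 4.511 = 210 m.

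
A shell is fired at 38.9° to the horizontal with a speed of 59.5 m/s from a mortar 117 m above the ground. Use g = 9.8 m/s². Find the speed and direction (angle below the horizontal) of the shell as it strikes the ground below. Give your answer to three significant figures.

v_x = 59.5 cos 38.9° = 46.31 m/s (constant).
|v_y| at impact = √((37.36)² + 2×9.8×117) = 60.74 m/s.
Speed = √(46.31² + 60.74²) = 76.4 m/s; angle = arctan(60.74/46.31) = 52.7° below horizontal.

76.4 m/s at 52.7° below the horizontal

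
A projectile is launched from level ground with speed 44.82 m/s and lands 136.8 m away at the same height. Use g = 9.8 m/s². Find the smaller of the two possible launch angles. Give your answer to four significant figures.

20.93°

Level-ground range: R = v₀² sin(2θ)/g ⇒ sin 2θ = R g / v₀² = 136.8×9.8/44.82² = 0.6674.
2θ = arcsin(0.6674) = 41.867° or 180° − 41.867° = 138.133°.
So θ = 20.93° or θ = 69.07°.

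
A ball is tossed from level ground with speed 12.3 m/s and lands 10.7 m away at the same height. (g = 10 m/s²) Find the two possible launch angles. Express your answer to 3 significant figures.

Level-ground range: R = v₀² sin(2θ)/g ⇒ sin 2θ = R g / v₀² = 10.7×10/12.3² = 0.7073.
2θ = arcsin(0.7073) = 45.02° or 180° − 45.02° = 134.98°.
So θ = 22.5° or θ = 67.5°.

22.5° and 67.5°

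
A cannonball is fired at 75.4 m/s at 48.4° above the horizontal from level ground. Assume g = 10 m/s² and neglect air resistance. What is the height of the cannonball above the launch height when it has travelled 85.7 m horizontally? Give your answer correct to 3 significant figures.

81.9 m

v_x = 75.4 cos 48.4° = 50.06 m/s, v_y0 = 75.4 sin 48.4° = 56.38 m/s.
Time to reach x = 85.7 m: t = x / v_x = 85.7 / 50.06 = 1.712 s.
y = v_y0 t − ½ g t² = 56.38×1.712 − 5.000×1.712² = 81.9 m.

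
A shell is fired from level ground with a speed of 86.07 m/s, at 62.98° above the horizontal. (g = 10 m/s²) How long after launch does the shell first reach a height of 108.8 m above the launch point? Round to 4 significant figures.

v_y0 = 86.07 sin 62.98° = 76.675 m/s.
Set y = v_y0 t − ½ g t² = 108.8: 5.000 t² − 76.675 t + 108.8 = 0.
t = [76.675 ± √(5879.1 − 2176.0)] / 10 = (76.675 ± 60.853) / 10, giving t = 1.582 s or t = 13.75 s.
The shell is on the way up at the first time, so t = 1.582 s.

1.582 s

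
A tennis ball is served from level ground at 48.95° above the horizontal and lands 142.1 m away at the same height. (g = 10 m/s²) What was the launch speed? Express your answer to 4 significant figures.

37.88 m/s

On level ground, R = v₀² sin(2θ) / g, so v₀ = √(R g / sin 2θ).
sin(2 × 48.95°) = 0.9905.
v₀ = √(142.1 × 10 / 0.9905) = √1434.6 = 37.88 m/s.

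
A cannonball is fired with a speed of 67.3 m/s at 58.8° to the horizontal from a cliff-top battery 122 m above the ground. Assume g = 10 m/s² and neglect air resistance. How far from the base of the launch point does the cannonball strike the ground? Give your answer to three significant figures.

465 m

Components: v_x = 67.3 cos 58.8° = 34.86 m/s, v_y = 67.3 sin 58.8° = 57.57 m/s.
Vertical: 0 = 122 + 57.57 t − ½(10) t² ⇒ 5.000 t² − 57.57 t − 122 = 0.
t = [57.57 + √(3314 + 2440)] / 10.00 = 13.34 s.
Horizontal: R = v_x · t = 34.86 × 13.34 = 465 m.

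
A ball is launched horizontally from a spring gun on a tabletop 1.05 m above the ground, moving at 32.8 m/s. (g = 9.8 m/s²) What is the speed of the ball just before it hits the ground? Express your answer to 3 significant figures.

Fall time: t = √(2 × 1.05 / 9.8) = 0.4629 s.
At impact: v_x = 32.8 m/s (unchanged), v_y = g t = 9.8 × 0.4629 = 4.536 m/s.
Speed = √(v_x² + v_y²) = √(1076 + 20.58) = 33.1 m/s.

33.1 m/s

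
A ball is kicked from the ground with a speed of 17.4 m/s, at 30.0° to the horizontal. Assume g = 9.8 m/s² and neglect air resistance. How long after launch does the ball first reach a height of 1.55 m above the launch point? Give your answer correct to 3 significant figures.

0.201 s

v_y0 = 17.4 sin 30.0° = 8.700 m/s.
Set y = v_y0 t − ½ g t² = 1.55: 4.900 t² − 8.700 t + 1.55 = 0.
t = [8.700 ± √(75.69 − 30.38)] / 9.8 = (8.700 ± 6.731) / 9.8, giving t = 0.201 s or t = 1.57 s.
The ball is on the way up at the first time, so t = 0.201 s.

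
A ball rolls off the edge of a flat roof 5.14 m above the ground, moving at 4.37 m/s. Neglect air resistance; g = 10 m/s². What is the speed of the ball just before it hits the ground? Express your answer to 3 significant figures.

11.0 m/s

Fall time: t = √(2 × 5.14 / 10) = 1.014 s.
At impact: v_x = 4.37 m/s (unchanged), v_y = g t = 10 × 1.014 = 10.14 m/s.
Speed = √(v_x² + v_y²) = √(19.10 + 102.8) = 11.0 m/s.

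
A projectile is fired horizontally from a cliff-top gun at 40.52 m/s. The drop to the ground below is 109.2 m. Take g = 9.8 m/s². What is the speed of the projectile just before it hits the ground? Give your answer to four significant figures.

Fall time: t = √(2 × 109.2 / 9.8) = 4.7208 s.
At impact: v_x = 40.52 m/s (unchanged), v_y = g t = 9.8 × 4.7208 = 46.264 m/s.
Speed = √(v_x² + v_y²) = √(1641.9 + 2140.4) = 61.50 m/s.

61.50 m/s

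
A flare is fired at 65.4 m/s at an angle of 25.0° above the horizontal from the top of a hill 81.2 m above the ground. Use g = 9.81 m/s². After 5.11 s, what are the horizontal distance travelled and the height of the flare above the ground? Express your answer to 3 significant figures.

v_x = 65.4 cos 25.0° = 59.27 m/s; v_y0 = 65.4 sin 25.0° = 27.64 m/s.
x = v_x t = 59.27 × 5.11 = 303 m.
y = 81.2 + v_y0 t − ½ g t² = 94.4 m.

x = 303 m, y = 94.4 m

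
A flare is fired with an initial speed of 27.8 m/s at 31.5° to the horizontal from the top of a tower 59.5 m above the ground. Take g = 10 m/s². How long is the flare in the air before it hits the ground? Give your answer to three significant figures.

5.20 s

Vertical component: v_y = 27.8 sin 31.5° = 14.53 m/s.
Taking up as positive with launch at y = 59.5 m, landing at y = 0: 0 = 59.5 + 14.53 t − ½(10) t².
Solving 5.000 t² − 14.53 t − 59.5 = 0 gives t = [14.53 + √(14.53² + 4·5.000·59.5)] / 10.00 = 5.20 s.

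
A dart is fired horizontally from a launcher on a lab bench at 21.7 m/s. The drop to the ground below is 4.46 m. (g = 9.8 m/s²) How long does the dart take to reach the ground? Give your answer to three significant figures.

The horizontal speed doesn't affect the fall. With v_y0 = 0, h = ½ g t².
t = √(2 × 4.46 / 9.8) = √0.9102 = 0.954 s.

0.954 s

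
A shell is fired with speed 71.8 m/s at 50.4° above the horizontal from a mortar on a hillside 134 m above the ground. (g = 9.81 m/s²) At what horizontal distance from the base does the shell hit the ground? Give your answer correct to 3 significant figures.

Components: v_x = 71.8 cos 50.4° = 45.77 m/s, v_y = 71.8 sin 50.4° = 55.32 m/s.
Vertical: 0 = 134 + 55.32 t − ½(9.81) t² ⇒ 4.905 t² − 55.32 t − 134 = 0.
t = [55.32 + √(3060 + 2629)] / 9.810 = 13.33 s.
Horizontal: R = v_x · t = 45.77 × 13.33 = 610 m.

610 m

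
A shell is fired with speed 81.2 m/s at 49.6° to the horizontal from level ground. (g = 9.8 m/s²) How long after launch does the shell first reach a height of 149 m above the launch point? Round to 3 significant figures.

v_y0 = 81.2 sin 49.6° = 61.84 m/s.
Set y = v_y0 t − ½ g t² = 149: 4.900 t² − 61.84 t + 149 = 0.
t = [61.84 ± √(3824 − 2920)] / 9.8 = (61.84 ± 30.07) / 9.8, giving t = 3.24 s or t = 9.38 s.
The shell is on the way up at the first time, so t = 3.24 s.

3.24 s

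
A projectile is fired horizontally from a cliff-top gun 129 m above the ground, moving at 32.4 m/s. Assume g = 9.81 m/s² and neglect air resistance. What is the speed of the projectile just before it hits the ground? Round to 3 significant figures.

Fall time: t = √(2 × 129 / 9.81) = 5.128 s.
At impact: v_x = 32.4 m/s (unchanged), v_y = g t = 9.81 × 5.128 = 50.31 m/s.
Speed = √(v_x² + v_y²) = √(1050 + 2531) = 59.8 m/s.

59.8 m/s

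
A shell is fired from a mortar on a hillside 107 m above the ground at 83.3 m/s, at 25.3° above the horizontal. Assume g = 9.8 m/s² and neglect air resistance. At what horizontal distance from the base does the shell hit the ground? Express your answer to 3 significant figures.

719 m

Components: v_x = 83.3 cos 25.3° = 75.31 m/s, v_y = 83.3 sin 25.3° = 35.60 m/s.
Vertical: 0 = 107 + 35.60 t − ½(9.8) t² ⇒ 4.900 t² − 35.60 t − 107 = 0.
t = [35.60 + √(1267 + 2097)] / 9.800 = 9.551 s.
Horizontal: R = v_x · t = 75.31 × 9.551 = 719 m.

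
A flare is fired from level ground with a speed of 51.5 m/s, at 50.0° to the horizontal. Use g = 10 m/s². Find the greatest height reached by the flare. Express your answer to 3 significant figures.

Vertical component of launch velocity: v_y = 51.5 sin 50.0° = 39.45 m/s.
At the highest point the vertical velocity is zero, so v_y² = 2 g h_max.
h_max = (39.45)² / (2 × 10) = 1556 / 20.00 = 77.8 m.

77.8 m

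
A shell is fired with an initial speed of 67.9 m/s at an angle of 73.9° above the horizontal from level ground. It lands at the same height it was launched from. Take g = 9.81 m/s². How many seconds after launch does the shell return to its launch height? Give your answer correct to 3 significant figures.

13.3 s

Vertical component: v_y = 67.9 sin 73.9° = 65.24 m/s.
For a projectile landing at launch height, time of flight is t = 2 v_y / g = 2 × 65.24 / 9.81 = 13.3 s.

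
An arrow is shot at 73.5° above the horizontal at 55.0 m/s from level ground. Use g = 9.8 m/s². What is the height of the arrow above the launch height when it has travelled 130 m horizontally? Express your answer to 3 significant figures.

99.5 m

v_x = 55.0 cos 73.5° = 15.62 m/s, v_y0 = 55.0 sin 73.5° = 52.74 m/s.
Time to reach x = 130 m: t = x / v_x = 130 / 15.62 = 8.323 s.
y = v_y0 t − ½ g t² = 52.74×8.323 − 4.900×8.323² = 99.5 m.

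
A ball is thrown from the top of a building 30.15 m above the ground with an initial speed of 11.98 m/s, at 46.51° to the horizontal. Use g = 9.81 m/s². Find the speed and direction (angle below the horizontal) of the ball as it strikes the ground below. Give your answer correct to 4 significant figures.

27.11 m/s at 72.30° below the horizontal

v_x = 11.98 cos 46.51° = 8.2450 m/s (constant).
|v_y| at impact = √((8.6914)² + 2×9.81×30.15) = 25.828 m/s.
Speed = √(8.2450² + 25.828²) = 27.11 m/s; angle = arctan(25.828/8.2450) = 72.30° below horizontal.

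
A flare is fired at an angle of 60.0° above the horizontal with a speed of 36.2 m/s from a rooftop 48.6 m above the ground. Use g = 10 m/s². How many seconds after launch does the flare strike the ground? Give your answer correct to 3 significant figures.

Vertical component: v_y = 36.2 sin 60.0° = 31.35 m/s.
Taking up as positive with launch at y = 48.6 m, landing at y = 0: 0 = 48.6 + 31.35 t − ½(10) t².
Solving 5.000 t² − 31.35 t − 48.6 = 0 gives t = [31.35 + √(31.35² + 4·5.000·48.6)] / 10.00 = 7.56 s.

7.56 s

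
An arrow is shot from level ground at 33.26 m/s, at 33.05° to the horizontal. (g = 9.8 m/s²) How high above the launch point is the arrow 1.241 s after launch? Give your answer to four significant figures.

v_y0 = 33.26 sin 33.05° = 18.139 m/s.
y(t) = v_y0 t − ½ g t² = 18.139×1.241 − 4.900×1.241² = 14.96 m.

14.96 m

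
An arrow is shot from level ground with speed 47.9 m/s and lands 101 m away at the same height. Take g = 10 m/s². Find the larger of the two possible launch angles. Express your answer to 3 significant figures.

Level-ground range: R = v₀² sin(2θ)/g ⇒ sin 2θ = R g / v₀² = 101×10/47.9² = 0.4402.
2θ = arcsin(0.4402) = 26.12° or 180° − 26.12° = 153.88°.
So θ = 13.1° or θ = 76.9°.

76.9°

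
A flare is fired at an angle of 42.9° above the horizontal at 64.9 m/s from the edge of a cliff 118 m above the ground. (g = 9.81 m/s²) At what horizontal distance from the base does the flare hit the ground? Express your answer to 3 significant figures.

531 m

Components: v_x = 64.9 cos 42.9° = 47.54 m/s, v_y = 64.9 sin 42.9° = 44.18 m/s.
Vertical: 0 = 118 + 44.18 t − ½(9.81) t² ⇒ 4.905 t² − 44.18 t − 118 = 0.
t = [44.18 + √(1952 + 2315)] / 9.810 = 11.16 s.
Horizontal: R = v_x · t = 47.54 × 11.16 = 531 m.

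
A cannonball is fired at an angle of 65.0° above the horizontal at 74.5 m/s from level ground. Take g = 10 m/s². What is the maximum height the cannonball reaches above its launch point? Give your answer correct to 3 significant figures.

Vertical component of launch velocity: v_y = 74.5 sin 65.0° = 67.52 m/s.
At the highest point the vertical velocity is zero, so v_y² = 2 g h_max.
h_max = (67.52)² / (2 × 10) = 4559 / 20.00 = 228 m.

228 m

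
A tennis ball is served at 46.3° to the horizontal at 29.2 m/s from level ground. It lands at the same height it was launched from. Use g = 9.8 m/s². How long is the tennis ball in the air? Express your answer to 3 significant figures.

4.31 s

Vertical component: v_y = 29.2 sin 46.3° = 21.11 m/s.
For a projectile landing at launch height, time of flight is t = 2 v_y / g = 2 × 21.11 / 9.8 = 4.31 s.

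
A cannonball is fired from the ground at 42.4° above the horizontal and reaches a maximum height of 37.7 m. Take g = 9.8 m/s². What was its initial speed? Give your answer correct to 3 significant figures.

At maximum height v_y = 0, so (v₀ sin θ)² = 2 g H.
v₀ sin 42.4° = √(2 × 9.8 × 37.7) = 27.18 m/s.
v₀ = 27.18 / sin 42.4° = 27.18 / 0.6743 = 40.3 m/s.

40.3 m/s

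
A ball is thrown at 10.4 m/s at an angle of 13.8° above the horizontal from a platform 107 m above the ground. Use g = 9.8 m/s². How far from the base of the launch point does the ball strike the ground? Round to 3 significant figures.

49.8 m

Components: v_x = 10.4 cos 13.8° = 10.10 m/s, v_y = 10.4 sin 13.8° = 2.481 m/s.
Vertical: 0 = 107 + 2.481 t − ½(9.8) t² ⇒ 4.900 t² − 2.481 t − 107 = 0.
t = [2.481 + √(6.155 + 2097)] / 9.800 = 4.933 s.
Horizontal: R = v_x · t = 10.10 × 4.933 = 49.8 m.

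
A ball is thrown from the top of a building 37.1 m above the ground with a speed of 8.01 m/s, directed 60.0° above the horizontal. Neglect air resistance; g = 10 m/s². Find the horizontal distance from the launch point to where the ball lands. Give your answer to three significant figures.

Components: v_x = 8.01 cos 60.0° = 4.005 m/s, v_y = 8.01 sin 60.0° = 6.937 m/s.
Vertical: 0 = 37.1 + 6.937 t − ½(10) t² ⇒ 5.000 t² − 6.937 t − 37.1 = 0.
t = [6.937 + √(48.12 + 742.0)] / 10.00 = 3.505 s.
Horizontal: R = v_x · t = 4.005 × 3.505 = 14.0 m.

14.0 m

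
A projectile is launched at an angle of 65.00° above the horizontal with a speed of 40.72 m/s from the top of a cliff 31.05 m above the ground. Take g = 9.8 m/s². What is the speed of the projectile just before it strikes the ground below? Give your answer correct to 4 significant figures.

v_x = 40.72 cos 65.00° = 17.209 m/s is unchanged throughout.
For the vertical component, v_y² = v_y0² + 2 g h = (36.905)² + 2×9.8×31.05 = 1970.6, so |v_y| = 44.391 m/s.
Impact speed = √(v_x² + v_y²) = √(296.15 + 1970.6) = 47.61 m/s.

47.61 m/s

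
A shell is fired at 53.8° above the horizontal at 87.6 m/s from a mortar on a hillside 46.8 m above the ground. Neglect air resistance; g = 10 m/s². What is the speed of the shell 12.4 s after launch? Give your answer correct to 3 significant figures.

v_x = 87.6 cos 53.8° = 51.74 m/s (constant).
v_y(t) = 87.6 sin 53.8° − g t = 70.69 − 10 × 12.4 = -53.31 m/s.
Speed = √(v_x² + v_y²) = √(2677 + 2842) = 74.3 m/s.

74.3 m/s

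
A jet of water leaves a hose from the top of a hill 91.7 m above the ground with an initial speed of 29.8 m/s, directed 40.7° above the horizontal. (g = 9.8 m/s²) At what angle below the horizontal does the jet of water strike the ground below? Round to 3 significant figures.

64.2°

v_x = 29.8 cos 40.7° = 22.59 m/s.
At impact |v_y| = √(v_y0² + 2 g h) = √(19.43² + 2×9.8×91.7) = 46.64 m/s.
Angle below horizontal = arctan(|v_y| / v_x) = arctan(46.64 / 22.59) = 64.2°.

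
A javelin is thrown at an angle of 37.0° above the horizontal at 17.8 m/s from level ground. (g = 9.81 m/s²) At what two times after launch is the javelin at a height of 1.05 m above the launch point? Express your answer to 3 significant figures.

0.103 s and 2.08 s

v_y0 = 17.8 sin 37.0° = 10.71 m/s.
Set y = v_y0 t − ½ g t² = 1.05: 4.905 t² − 10.71 t + 1.05 = 0.
t = [10.71 ± √(114.7 − 20.60)] / 9.81 = (10.71 ± 9.701) / 9.81, giving t = 0.103 s or t = 2.08 s.
So the javelin is at 1.05 m at t = 0.103 s (rising) and t = 2.08 s (falling).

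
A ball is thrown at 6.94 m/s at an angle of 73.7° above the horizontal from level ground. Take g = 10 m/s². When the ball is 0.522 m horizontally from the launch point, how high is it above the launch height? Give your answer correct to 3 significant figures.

v_x = 6.94 cos 73.7° = 1.948 m/s, v_y0 = 6.94 sin 73.7° = 6.661 m/s.
Time to reach x = 0.522 m: t = x / v_x = 0.522 / 1.948 = 0.2680 s.
y = v_y0 t − ½ g t² = 6.661×0.2680 − 5.000×0.2680² = 1.43 m.

1.43 m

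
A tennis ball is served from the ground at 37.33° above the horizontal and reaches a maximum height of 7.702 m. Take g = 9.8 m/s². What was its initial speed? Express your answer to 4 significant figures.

At maximum height v_y = 0, so (v₀ sin θ)² = 2 g H.
v₀ sin 37.33° = √(2 × 9.8 × 7.702) = 12.287 m/s.
v₀ = 12.287 / sin 37.33° = 12.287 / 0.6064 = 20.26 m/s.

20.26 m/s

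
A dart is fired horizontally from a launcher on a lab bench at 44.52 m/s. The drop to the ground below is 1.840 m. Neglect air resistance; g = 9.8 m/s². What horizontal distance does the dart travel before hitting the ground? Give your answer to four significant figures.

27.28 m

Initial vertical velocity is zero, so the fall time comes from h = ½ g t²: t = √(2 × 1.840 / 9.8) = 0.61279 s.
Horizontal motion is uniform at 44.52 m/s, so x = 44.52 × 0.61279 = 27.28 m.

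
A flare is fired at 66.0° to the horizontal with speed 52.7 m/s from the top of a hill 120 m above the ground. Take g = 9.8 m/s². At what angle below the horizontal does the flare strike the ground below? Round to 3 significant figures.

v_x = 52.7 cos 66.0° = 21.44 m/s.
At impact |v_y| = √(v_y0² + 2 g h) = √(48.14² + 2×9.8×120) = 68.33 m/s.
Angle below horizontal = arctan(|v_y| / v_x) = arctan(68.33 / 21.44) = 72.6°.

72.6°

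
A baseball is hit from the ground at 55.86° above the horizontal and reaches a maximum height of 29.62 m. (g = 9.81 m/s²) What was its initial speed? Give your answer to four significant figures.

29.13 m/s

At maximum height v_y = 0, so (v₀ sin θ)² = 2 g H.
v₀ sin 55.86° = √(2 × 9.81 × 29.62) = 24.107 m/s.
v₀ = 24.107 / sin 55.86° = 24.107 / 0.8277 = 29.13 m/s.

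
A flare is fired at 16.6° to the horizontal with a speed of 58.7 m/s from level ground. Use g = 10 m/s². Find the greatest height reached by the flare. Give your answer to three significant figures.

Vertical component of launch velocity: v_y = 58.7 sin 16.6° = 16.77 m/s.
At the highest point the vertical velocity is zero, so v_y² = 2 g h_max.
h_max = (16.77)² / (2 × 10) = 281.2 / 20.00 = 14.1 m.

14.1 m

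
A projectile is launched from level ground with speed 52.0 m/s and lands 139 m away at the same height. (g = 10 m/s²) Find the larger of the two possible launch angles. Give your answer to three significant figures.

Level-ground range: R = v₀² sin(2θ)/g ⇒ sin 2θ = R g / v₀² = 139×10/52.0² = 0.5141.
2θ = arcsin(0.5141) = 30.94° or 180° − 30.94° = 149.06°.
So θ = 15.5° or θ = 74.5°.

74.5°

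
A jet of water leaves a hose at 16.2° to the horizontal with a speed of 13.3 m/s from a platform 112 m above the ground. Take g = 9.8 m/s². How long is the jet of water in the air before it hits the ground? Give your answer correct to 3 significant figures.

Vertical component: v_y = 13.3 sin 16.2° = 3.711 m/s.
Taking up as positive with launch at y = 112 m, landing at y = 0: 0 = 112 + 3.711 t − ½(9.8) t².
Solving 4.900 t² − 3.711 t − 112 = 0 gives t = [3.711 + √(3.711² + 4·4.900·112)] / 9.800 = 5.17 s.

5.17 s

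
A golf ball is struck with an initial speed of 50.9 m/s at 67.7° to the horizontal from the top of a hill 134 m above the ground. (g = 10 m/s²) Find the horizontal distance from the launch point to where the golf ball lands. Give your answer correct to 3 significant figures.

Components: v_x = 50.9 cos 67.7° = 19.31 m/s, v_y = 50.9 sin 67.7° = 47.09 m/s.
Vertical: 0 = 134 + 47.09 t − ½(10) t² ⇒ 5.000 t² − 47.09 t − 134 = 0.
t = [47.09 + √(2217 + 2680)] / 10.00 = 11.71 s.
Horizontal: R = v_x · t = 19.31 × 11.71 = 226 m.

226 m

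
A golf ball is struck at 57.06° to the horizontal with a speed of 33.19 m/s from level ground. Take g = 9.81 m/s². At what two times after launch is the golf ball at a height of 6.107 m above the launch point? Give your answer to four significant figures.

0.2284 s and 5.450 s

v_y0 = 33.19 sin 57.06° = 27.854 m/s.
Set y = v_y0 t − ½ g t² = 6.107: 4.905 t² − 27.854 t + 6.107 = 0.
t = [27.854 ± √(775.85 − 119.82)] / 9.81 = (27.854 ± 25.613) / 9.81, giving t = 0.2284 s or t = 5.450 s.
So the golf ball is at 6.107 m at t = 0.2284 s (rising) and t = 5.450 s (falling).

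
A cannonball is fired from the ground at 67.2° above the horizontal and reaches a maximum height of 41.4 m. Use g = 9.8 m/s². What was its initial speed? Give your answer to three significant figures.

30.9 m/s

At maximum height v_y = 0, so (v₀ sin θ)² = 2 g H.
v₀ sin 67.2° = √(2 × 9.8 × 41.4) = 28.49 m/s.
v₀ = 28.49 / sin 67.2° = 28.49 / 0.9219 = 30.9 m/s.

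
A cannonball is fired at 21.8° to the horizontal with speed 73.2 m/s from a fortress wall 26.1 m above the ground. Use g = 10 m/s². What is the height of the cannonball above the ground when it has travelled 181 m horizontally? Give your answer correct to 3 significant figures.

63.0 m

v_x = 73.2 cos 21.8° = 67.97 m/s, v_y0 = 73.2 sin 21.8° = 27.18 m/s.
Time to reach x = 181 m: t = x / v_x = 181 / 67.97 = 2.663 s.
y = 26.1 + v_y0 t − ½ g t² = 26.1 + 27.18×2.663 − 5.000×2.663² = 63.0 m.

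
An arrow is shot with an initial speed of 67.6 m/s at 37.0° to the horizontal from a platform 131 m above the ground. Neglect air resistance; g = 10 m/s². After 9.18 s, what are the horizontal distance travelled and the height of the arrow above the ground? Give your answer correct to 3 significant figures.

v_x = 67.6 cos 37.0° = 53.99 m/s; v_y0 = 67.6 sin 37.0° = 40.68 m/s.
x = v_x t = 53.99 × 9.18 = 496 m.
y = 131 + v_y0 t − ½ g t² = 83.1 m.

x = 496 m, y = 83.1 m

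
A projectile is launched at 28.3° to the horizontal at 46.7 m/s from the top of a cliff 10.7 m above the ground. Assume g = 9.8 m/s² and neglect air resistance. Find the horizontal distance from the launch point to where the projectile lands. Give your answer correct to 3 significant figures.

Components: v_x = 46.7 cos 28.3° = 41.12 m/s, v_y = 46.7 sin 28.3° = 22.14 m/s.
Vertical: 0 = 10.7 + 22.14 t − ½(9.8) t² ⇒ 4.900 t² − 22.14 t − 10.7 = 0.
t = [22.14 + √(490.2 + 209.7)] / 9.800 = 4.959 s.
Horizontal: R = v_x · t = 41.12 × 4.959 = 204 m.

204 m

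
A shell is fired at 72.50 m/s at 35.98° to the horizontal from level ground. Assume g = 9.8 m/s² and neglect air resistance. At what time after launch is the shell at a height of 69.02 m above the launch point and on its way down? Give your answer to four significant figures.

6.538 s

v_y0 = 72.50 sin 35.98° = 42.594 m/s.
Set y = v_y0 t − ½ g t² = 69.02: 4.900 t² − 42.594 t + 69.02 = 0.
t = [42.594 ± √(1814.2 − 1352.8)] / 9.8 = (42.594 ± 21.480) / 9.8, giving t = 2.154 s or t = 6.538 s.
On the way down corresponds to the larger root: t = 6.538 s.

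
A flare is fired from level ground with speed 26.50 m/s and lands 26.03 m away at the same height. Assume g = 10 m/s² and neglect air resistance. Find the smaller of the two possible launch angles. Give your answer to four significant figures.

Level-ground range: R = v₀² sin(2θ)/g ⇒ sin 2θ = R g / v₀² = 26.03×10/26.50² = 0.3707.
2θ = arcsin(0.3707) = 21.759° or 180° − 21.759° = 158.241°.
So θ = 10.88° or θ = 79.12°.

10.88°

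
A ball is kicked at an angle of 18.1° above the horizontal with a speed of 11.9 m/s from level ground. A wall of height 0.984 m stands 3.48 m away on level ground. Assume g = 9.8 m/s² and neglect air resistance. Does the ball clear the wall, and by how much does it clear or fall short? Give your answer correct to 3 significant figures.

v_x = 11.9 cos 18.1° = 11.31 m/s; v_y0 = 11.9 sin 18.1° = 3.697 m/s.
Time to reach the wall: t = 3.48 / 11.31 = 0.3077 s.
Height at that point: y = 3.697×0.3077 − 4.900×0.3077² = 0.6736 m.
That is 0.984 − 0.6736 = 0.310 m below the top of the wall, so the ball does not clear it.

No — it falls 0.310 m short of clearing the wall.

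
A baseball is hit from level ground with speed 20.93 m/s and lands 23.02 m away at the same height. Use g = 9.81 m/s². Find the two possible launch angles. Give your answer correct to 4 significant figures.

Level-ground range: R = v₀² sin(2θ)/g ⇒ sin 2θ = R g / v₀² = 23.02×9.81/20.93² = 0.5155.
2θ = arcsin(0.5155) = 31.031° or 180° − 31.031° = 148.969°.
So θ = 15.52° or θ = 74.48°.

15.52° and 74.48°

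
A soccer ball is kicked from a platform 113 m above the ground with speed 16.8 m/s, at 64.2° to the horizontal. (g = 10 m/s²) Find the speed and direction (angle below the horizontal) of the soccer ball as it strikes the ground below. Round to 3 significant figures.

50.4 m/s at 81.7° below the horizontal

v_x = 16.8 cos 64.2° = 7.312 m/s (constant).
|v_y| at impact = √((15.13)² + 2×10×113) = 49.89 m/s.
Speed = √(7.312² + 49.89²) = 50.4 m/s; angle = arctan(49.89/7.312) = 81.7° below horizontal.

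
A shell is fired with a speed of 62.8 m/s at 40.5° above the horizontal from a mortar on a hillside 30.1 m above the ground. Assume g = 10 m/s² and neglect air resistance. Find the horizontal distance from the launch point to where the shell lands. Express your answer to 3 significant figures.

Components: v_x = 62.8 cos 40.5° = 47.75 m/s, v_y = 62.8 sin 40.5° = 40.79 m/s.
Vertical: 0 = 30.1 + 40.79 t − ½(10) t² ⇒ 5.000 t² − 40.79 t − 30.1 = 0.
t = [40.79 + √(1664 + 602.0)] / 10.00 = 8.839 s.
Horizontal: R = v_x · t = 47.75 × 8.839 = 422 m.

422 m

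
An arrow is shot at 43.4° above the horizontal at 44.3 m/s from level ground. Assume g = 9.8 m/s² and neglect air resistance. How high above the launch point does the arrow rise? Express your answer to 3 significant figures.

Vertical component of launch velocity: v_y = 44.3 sin 43.4° = 30.44 m/s.
At the highest point the vertical velocity is zero, so v_y² = 2 g h_max.
h_max = (30.44)² / (2 × 9.8) = 926.6 / 19.60 = 47.3 m.

47.3 m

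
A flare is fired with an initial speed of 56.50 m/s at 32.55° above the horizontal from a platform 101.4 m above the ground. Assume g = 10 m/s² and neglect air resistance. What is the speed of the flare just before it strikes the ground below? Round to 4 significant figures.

v_x = 56.50 cos 32.55° = 47.625 m/s is unchanged throughout.
For the vertical component, v_y² = v_y0² + 2 g h = (30.399)² + 2×10×101.4 = 2952.1, so |v_y| = 54.333 m/s.
Impact speed = √(v_x² + v_y²) = √(2268.1 + 2952.1) = 72.25 m/s.

72.25 m/s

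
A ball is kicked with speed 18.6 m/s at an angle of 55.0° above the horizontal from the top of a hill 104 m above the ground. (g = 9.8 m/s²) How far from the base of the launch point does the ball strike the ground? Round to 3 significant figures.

68.5 m

Components: v_x = 18.6 cos 55.0° = 10.67 m/s, v_y = 18.6 sin 55.0° = 15.24 m/s.
Vertical: 0 = 104 + 15.24 t − ½(9.8) t² ⇒ 4.900 t² − 15.24 t − 104 = 0.
t = [15.24 + √(232.3 + 2038)] / 9.800 = 6.417 s.
Horizontal: R = v_x · t = 10.67 × 6.417 = 68.5 m.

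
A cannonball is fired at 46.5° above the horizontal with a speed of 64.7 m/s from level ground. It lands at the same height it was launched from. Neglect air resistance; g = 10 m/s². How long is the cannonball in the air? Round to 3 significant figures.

9.39 s

Vertical component: v_y = 64.7 sin 46.5° = 46.93 m/s.
For a projectile landing at launch height, time of flight is t = 2 v_y / g = 2 × 46.93 / 10 = 9.39 s.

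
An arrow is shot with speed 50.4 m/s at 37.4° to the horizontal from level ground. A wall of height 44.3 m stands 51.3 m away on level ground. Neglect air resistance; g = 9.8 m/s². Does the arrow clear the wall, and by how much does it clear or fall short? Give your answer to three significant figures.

v_x = 50.4 cos 37.4° = 40.04 m/s; v_y0 = 50.4 sin 37.4° = 30.61 m/s.
Time to reach the wall: t = 51.3 / 40.04 = 1.281 s.
Height at that point: y = 30.61×1.281 − 4.900×1.281² = 31.17 m.
That is 44.3 − 31.17 = 13.1 m below the top of the wall, so the arrow does not clear it.

No — it falls 13.1 m short of clearing the wall.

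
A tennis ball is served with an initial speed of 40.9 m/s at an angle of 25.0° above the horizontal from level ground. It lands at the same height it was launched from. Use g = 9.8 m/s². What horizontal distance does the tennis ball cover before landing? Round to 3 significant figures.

For level ground, R = v₀² sin(2θ) / g.
sin(2 × 25.0°) = sin 50.00° = 0.7660.
R = (40.9)² × 0.7660 / 9.8 = 131 m.

131 m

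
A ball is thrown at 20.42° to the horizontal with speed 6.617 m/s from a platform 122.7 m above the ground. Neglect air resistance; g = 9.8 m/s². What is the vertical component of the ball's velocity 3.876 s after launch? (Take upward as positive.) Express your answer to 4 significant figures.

Initial vertical component: v_y0 = 6.617 sin 20.42° = 2.3087 m/s.
v_y(t) = v_y0 − g t = 2.3087 − 9.8 × 3.876 = -35.68 m/s.

-35.68 m/s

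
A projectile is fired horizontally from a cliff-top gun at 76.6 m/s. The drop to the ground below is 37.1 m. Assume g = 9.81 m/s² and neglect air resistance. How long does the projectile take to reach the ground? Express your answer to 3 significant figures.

2.75 s

The horizontal speed doesn't affect the fall. With v_y0 = 0, h = ½ g t².
t = √(2 × 37.1 / 9.81) = √7.564 = 2.75 s.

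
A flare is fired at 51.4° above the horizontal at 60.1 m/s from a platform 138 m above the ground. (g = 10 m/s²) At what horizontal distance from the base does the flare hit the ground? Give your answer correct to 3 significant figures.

Components: v_x = 60.1 cos 51.4° = 37.50 m/s, v_y = 60.1 sin 51.4° = 46.97 m/s.
Vertical: 0 = 138 + 46.97 t − ½(10) t² ⇒ 5.000 t² − 46.97 t − 138 = 0.
t = [46.97 + √(2206 + 2760)] / 10.00 = 11.74 s.
Horizontal: R = v_x · t = 37.50 × 11.74 = 440 m.

440 m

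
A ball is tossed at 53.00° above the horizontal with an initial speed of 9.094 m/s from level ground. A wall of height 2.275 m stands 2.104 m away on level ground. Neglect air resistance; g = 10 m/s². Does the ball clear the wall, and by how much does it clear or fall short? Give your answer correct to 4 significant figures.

v_x = 9.094 cos 53.00° = 5.4729 m/s; v_y0 = 9.094 sin 53.00° = 7.2628 m/s.
Time to reach the wall: t = 2.104 / 5.4729 = 0.38444 s.
Height at that point: y = 7.2628×0.38444 − 5.000×0.38444² = 2.0531 m.
That is 2.275 − 2.0531 = 0.2219 m below the top of the wall, so the ball does not clear it.

No — it falls 0.2219 m short of clearing the wall.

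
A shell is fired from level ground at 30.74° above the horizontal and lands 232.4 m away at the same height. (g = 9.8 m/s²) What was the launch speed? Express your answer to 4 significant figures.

On level ground, R = v₀² sin(2θ) / g, so v₀ = √(R g / sin 2θ).
sin(2 × 30.74°) = 0.8787.
v₀ = √(232.4 × 9.8 / 0.8787) = √2591.9 = 50.91 m/s.

50.91 m/s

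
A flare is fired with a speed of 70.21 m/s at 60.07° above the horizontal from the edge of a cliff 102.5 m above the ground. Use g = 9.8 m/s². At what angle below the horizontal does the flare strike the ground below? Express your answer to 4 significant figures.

65.13°

v_x = 70.21 cos 60.07° = 35.031 m/s.
At impact |v_y| = √(v_y0² + 2 g h) = √(60.846² + 2×9.8×102.5) = 75.573 m/s.
Angle below horizontal = arctan(|v_y| / v_x) = arctan(75.573 / 35.031) = 65.13°.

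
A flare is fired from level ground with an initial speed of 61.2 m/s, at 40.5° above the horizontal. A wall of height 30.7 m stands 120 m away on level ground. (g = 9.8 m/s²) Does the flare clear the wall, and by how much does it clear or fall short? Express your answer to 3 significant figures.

Yes — it clears the wall by 39.2 m.

v_x = 61.2 cos 40.5° = 46.54 m/s; v_y0 = 61.2 sin 40.5° = 39.75 m/s.
Time to reach the wall: t = 120 / 46.54 = 2.578 s.
Height at that point: y = 39.75×2.578 − 4.900×2.578² = 69.91 m.
That is 69.91 − 30.7 = 39.2 m above the top of the wall, so the flare clears it.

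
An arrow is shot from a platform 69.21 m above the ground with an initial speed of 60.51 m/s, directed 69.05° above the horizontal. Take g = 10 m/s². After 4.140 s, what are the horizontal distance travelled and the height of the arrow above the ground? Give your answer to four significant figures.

v_x = 60.51 cos 69.05° = 21.636 m/s; v_y0 = 60.51 sin 69.05° = 56.510 m/s.
x = v_x t = 21.636 × 4.140 = 89.57 m.
y = 69.21 + v_y0 t − ½ g t² = 217.5 m.

x = 89.57 m, y = 217.5 m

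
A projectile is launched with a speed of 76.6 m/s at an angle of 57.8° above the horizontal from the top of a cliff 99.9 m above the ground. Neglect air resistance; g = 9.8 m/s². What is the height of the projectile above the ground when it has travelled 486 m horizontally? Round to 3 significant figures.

v_x = 76.6 cos 57.8° = 40.82 m/s, v_y0 = 76.6 sin 57.8° = 64.82 m/s.
Time to reach x = 486 m: t = x / v_x = 486 / 40.82 = 11.91 s.
y = 99.9 + v_y0 t − ½ g t² = 99.9 + 64.82×11.91 − 4.900×11.91² = 177 m.

177 m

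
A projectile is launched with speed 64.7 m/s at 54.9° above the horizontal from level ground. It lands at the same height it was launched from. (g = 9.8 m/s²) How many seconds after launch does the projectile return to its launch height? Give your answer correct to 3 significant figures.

Vertical component: v_y = 64.7 sin 54.9° = 52.93 m/s.
For a projectile landing at launch height, time of flight is t = 2 v_y / g = 2 × 52.93 / 9.8 = 10.8 s.

10.8 s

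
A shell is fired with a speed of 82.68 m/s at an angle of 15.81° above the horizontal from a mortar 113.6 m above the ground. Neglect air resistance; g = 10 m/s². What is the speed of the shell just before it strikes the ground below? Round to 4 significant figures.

95.44 m/s

v_x = 82.68 cos 15.81° = 79.552 m/s is unchanged throughout.
For the vertical component, v_y² = v_y0² + 2 g h = (22.526)² + 2×10×113.6 = 2779.4, so |v_y| = 52.720 m/s.
Impact speed = √(v_x² + v_y²) = √(6328.5 + 2779.4) = 95.44 m/s.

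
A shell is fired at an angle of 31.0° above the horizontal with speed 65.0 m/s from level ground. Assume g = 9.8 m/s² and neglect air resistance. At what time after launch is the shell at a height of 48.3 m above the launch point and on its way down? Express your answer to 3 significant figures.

v_y0 = 65.0 sin 31.0° = 33.48 m/s.
Set y = v_y0 t − ½ g t² = 48.3: 4.900 t² − 33.48 t + 48.3 = 0.
t = [33.48 ± √(1121 − 946.7)] / 9.8 = (33.48 ± 13.20) / 9.8, giving t = 2.07 s or t = 4.76 s.
On the way down corresponds to the larger root: t = 4.76 s.

4.76 s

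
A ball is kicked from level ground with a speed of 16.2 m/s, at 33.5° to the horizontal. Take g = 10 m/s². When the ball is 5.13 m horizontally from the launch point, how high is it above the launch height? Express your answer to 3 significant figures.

2.67 m

v_x = 16.2 cos 33.5° = 13.51 m/s, v_y0 = 16.2 sin 33.5° = 8.941 m/s.
Time to reach x = 5.13 m: t = x / v_x = 5.13 / 13.51 = 0.3797 s.
y = v_y0 t − ½ g t² = 8.941×0.3797 − 5.000×0.3797² = 2.67 m.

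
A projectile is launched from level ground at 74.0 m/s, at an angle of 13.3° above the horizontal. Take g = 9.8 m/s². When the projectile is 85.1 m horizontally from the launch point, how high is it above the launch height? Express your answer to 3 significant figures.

v_x = 74.0 cos 13.3° = 72.02 m/s, v_y0 = 74.0 sin 13.3° = 17.02 m/s.
Time to reach x = 85.1 m: t = x / v_x = 85.1 / 72.02 = 1.182 s.
y = v_y0 t − ½ g t² = 17.02×1.182 − 4.900×1.182² = 13.3 m.

13.3 m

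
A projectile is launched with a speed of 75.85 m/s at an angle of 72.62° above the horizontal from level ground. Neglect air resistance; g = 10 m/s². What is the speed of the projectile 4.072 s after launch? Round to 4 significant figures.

v_x = 75.85 cos 72.62° = 22.657 m/s (constant).
v_y(t) = 75.85 sin 72.62° − g t = 72.387 − 10 × 4.072 = 31.667 m/s.
Speed = √(v_x² + v_y²) = √(513.34 + 1002.8) = 38.94 m/s.

38.94 m/s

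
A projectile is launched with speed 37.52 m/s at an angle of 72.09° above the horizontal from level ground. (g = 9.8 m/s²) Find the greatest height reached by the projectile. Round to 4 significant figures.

Vertical component of launch velocity: v_y = 37.52 sin 72.09° = 35.702 m/s.
At the highest point the vertical velocity is zero, so v_y² = 2 g h_max.
h_max = (35.702)² / (2 × 9.8) = 1274.6 / 19.60 = 65.03 m.

65.03 m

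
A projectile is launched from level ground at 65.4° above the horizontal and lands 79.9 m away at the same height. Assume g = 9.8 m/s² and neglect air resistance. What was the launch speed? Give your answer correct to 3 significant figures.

32.2 m/s

On level ground, R = v₀² sin(2θ) / g, so v₀ = √(R g / sin 2θ).
sin(2 × 65.4°) = 0.7570.
v₀ = √(79.9 × 9.8 / 0.7570) = √1034 = 32.2 m/s.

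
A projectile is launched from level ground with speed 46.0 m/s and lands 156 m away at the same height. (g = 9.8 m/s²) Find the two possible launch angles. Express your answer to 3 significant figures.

Level-ground range: R = v₀² sin(2θ)/g ⇒ sin 2θ = R g / v₀² = 156×9.8/46.0² = 0.7225.
2θ = arcsin(0.7225) = 46.26° or 180° − 46.26° = 133.74°.
So θ = 23.1° or θ = 66.9°.

23.1° and 66.9°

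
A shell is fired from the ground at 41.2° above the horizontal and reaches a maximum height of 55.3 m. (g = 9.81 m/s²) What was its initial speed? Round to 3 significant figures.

50.0 m/s

At maximum height v_y = 0, so (v₀ sin θ)² = 2 g H.
v₀ sin 41.2° = √(2 × 9.81 × 55.3) = 32.94 m/s.
v₀ = 32.94 / sin 41.2° = 32.94 / 0.6587 = 50.0 m/s.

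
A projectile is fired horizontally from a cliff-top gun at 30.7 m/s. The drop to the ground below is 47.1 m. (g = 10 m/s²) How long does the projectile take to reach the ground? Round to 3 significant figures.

The horizontal speed doesn't affect the fall. With v_y0 = 0, h = ½ g t².
t = √(2 × 47.1 / 10) = √9.420 = 3.07 s.

3.07 s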